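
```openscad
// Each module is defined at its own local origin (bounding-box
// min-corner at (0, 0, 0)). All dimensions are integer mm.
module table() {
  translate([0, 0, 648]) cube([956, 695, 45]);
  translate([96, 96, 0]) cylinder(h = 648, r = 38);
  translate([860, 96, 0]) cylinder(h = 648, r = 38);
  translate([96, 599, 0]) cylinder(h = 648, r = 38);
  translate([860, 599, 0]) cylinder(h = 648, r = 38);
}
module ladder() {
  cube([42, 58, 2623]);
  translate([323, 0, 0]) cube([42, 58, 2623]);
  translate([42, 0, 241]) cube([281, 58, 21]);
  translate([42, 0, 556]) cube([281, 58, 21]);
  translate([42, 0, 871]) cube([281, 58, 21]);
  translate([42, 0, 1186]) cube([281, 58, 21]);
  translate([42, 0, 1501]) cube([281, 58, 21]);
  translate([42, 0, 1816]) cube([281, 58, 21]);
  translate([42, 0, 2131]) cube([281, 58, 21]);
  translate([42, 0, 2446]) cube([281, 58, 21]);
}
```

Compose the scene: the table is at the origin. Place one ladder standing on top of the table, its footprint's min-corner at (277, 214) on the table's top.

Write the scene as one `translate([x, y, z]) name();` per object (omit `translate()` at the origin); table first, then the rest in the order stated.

table();
translate([277, 214, 693]) ladder();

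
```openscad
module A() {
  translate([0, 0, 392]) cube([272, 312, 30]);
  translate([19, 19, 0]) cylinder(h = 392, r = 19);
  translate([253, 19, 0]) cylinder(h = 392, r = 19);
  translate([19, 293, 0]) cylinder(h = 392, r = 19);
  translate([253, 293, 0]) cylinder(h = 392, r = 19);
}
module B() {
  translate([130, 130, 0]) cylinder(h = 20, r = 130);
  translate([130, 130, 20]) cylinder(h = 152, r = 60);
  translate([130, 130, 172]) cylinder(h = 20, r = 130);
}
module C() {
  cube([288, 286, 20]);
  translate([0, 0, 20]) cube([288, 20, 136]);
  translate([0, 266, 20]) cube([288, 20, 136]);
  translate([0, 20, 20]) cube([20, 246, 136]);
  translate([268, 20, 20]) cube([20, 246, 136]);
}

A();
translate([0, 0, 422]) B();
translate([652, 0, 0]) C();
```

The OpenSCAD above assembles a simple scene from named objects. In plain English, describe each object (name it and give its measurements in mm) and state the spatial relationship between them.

A is a simple wooden stool: a rectangular seat 272 mm (x) by 312 mm (y), 30 mm thick, top face at z = 422 mm, on four round legs, each 38 mm in diameter. The legs rest on z = 0, each leg's axis is inset half a diameter from the nearest pair of seat edges (so the leg's bounding box is flush with the corner).

B is a spool: two coaxial disc flanges of radius 130 mm and thickness 20 mm, joined by a core cylinder of radius 60 mm and height 152 mm. The lower flange rests on z = 0 and the three cylinders share a vertical axis.

C is an open-topped rectangular box: outside dimensions 288×286×156 mm, with a uniform wall and base thickness of 20 mm. The base is a full 288×286 slab on the floor; four walls sit on top of the base. The front and back walls (the −y and +y sides) span the full width; the two side walls fit between them.

The spool is on top of the stool. The open box is on the floor beside the stool on its +x side.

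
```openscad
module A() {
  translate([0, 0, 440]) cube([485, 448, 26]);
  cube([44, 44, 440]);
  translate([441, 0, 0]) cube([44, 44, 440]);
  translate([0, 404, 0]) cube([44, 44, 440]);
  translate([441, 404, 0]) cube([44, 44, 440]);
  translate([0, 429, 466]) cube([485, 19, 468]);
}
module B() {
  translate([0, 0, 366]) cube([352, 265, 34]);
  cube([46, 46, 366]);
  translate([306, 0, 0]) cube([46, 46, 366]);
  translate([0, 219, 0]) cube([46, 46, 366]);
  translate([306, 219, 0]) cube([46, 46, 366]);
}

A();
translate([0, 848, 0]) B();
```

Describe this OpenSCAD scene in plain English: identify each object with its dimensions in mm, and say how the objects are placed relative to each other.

A is a chair: 485×448 mm seat, 26 mm thick, top at z = 466 mm, on four 44 mm square corner legs flush with the seat edges. A 19 mm thick backrest slab spans the full seat width, extending 468 mm above the seat top, its back face flush with the seat's +y edge.

B is a four-legged stool. The seat is 352×265 mm, 34 mm thick, top at z = 400 mm. It stands on four square legs, each 46×46 mm in cross-section, from z = 0 to the seat underside, each flush with a corner of the seat.

The stool is on the floor beside the chair on its +y side.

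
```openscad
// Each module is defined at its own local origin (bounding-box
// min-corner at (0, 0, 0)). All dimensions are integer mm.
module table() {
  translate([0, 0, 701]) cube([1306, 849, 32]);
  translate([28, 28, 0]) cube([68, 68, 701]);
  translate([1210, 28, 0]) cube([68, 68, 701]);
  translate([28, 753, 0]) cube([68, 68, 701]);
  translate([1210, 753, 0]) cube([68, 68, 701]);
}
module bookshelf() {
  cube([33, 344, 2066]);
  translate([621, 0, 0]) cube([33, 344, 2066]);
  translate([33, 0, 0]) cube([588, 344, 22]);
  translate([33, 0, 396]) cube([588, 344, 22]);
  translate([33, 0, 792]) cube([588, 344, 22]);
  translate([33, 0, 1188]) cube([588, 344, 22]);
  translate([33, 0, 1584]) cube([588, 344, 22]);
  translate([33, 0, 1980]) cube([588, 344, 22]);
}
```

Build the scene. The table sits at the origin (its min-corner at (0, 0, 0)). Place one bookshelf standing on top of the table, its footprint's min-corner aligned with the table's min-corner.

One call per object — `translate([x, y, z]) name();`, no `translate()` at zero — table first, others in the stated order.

table();
translate([0, 0, 733]) bookshelf();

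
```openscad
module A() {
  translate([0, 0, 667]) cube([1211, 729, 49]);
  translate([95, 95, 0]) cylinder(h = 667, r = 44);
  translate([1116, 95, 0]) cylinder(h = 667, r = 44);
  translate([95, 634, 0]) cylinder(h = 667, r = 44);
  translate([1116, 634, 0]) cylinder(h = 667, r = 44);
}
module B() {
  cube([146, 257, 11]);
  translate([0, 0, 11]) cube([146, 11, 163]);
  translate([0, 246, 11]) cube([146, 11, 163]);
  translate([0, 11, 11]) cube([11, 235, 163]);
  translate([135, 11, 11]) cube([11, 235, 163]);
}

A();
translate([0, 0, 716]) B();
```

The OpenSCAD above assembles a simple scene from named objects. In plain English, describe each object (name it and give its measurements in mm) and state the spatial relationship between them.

A is a table: top 1211 mm (x) × 729 mm (y), 49 mm thick, upper face at z = 716 mm, on four round legs of 88 mm diameter, each leg's bounding box inset 51 mm from the nearest pair of top edges, running from z = 0 to the bottom of the top.

B is an open storage box with external size 146×257×174 mm and wall thickness 11 mm (the base is also 11 mm thick). The base covers the whole footprint; the four walls stand on the base, with the y-facing walls full-width and the x-facing walls fitting between their inner faces.

The open box is on top of the table.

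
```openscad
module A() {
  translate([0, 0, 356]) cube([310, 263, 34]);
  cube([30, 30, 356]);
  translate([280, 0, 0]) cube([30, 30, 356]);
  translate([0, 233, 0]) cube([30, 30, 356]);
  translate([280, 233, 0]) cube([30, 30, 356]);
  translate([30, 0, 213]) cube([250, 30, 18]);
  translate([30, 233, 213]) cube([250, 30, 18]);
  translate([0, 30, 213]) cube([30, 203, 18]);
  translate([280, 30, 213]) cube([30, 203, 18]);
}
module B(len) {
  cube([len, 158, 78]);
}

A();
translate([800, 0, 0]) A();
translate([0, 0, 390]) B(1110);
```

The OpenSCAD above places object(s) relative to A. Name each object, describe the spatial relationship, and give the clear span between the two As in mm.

A is a stool. B is a beam. A beam spans the tops of two stools. The clear span between the two stools is 490 mm.

Second stool starts at x = 800; first ends at x = 310; clear span = 800 − 310 = 490 mm.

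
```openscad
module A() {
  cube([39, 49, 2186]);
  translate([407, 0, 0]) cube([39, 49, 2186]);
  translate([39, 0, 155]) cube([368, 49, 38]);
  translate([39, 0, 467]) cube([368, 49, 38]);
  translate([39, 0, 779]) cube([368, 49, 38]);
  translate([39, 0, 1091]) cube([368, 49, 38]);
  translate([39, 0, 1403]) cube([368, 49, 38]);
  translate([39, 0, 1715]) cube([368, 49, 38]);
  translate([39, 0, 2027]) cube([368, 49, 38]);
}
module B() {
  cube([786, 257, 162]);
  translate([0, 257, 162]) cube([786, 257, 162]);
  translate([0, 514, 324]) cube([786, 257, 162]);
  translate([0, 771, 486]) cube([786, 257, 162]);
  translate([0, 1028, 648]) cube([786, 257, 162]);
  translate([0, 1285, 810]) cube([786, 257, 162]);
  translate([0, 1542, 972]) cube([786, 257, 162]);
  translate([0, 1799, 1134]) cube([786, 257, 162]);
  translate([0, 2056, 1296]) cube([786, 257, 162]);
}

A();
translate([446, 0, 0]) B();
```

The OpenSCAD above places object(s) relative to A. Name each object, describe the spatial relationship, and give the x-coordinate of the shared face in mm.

The ladder's +x face and the staircase's −x face are both at x = 446 mm.

A is a ladder. B is a staircase. The staircase is against the ladder's +x side, with their −y faces flush. The x-coordinate of the shared face is 446 mm.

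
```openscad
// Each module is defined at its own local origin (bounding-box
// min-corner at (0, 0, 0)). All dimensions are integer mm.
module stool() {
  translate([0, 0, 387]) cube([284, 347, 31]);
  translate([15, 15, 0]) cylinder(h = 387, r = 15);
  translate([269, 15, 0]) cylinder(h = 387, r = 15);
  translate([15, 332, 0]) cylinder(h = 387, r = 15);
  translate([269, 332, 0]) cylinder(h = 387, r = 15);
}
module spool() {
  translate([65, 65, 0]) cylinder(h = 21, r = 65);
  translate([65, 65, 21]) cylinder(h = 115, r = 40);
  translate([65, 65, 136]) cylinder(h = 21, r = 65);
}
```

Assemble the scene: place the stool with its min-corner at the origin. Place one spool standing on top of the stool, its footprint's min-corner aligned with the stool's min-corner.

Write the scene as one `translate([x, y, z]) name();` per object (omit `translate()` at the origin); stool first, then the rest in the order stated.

stool();
translate([0, 0, 418]) spool();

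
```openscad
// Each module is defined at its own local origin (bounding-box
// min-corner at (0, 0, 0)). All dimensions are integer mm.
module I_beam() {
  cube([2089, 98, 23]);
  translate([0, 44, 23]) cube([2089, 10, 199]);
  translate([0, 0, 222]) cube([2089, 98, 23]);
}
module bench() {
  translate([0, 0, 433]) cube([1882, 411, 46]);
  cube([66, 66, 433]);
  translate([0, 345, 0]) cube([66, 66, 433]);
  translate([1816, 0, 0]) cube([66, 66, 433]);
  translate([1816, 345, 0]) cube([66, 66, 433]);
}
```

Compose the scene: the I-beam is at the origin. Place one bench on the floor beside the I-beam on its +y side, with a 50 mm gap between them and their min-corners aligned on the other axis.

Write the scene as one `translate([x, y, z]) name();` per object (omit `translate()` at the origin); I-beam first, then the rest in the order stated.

I_beam();
translate([0, 148, 0]) bench();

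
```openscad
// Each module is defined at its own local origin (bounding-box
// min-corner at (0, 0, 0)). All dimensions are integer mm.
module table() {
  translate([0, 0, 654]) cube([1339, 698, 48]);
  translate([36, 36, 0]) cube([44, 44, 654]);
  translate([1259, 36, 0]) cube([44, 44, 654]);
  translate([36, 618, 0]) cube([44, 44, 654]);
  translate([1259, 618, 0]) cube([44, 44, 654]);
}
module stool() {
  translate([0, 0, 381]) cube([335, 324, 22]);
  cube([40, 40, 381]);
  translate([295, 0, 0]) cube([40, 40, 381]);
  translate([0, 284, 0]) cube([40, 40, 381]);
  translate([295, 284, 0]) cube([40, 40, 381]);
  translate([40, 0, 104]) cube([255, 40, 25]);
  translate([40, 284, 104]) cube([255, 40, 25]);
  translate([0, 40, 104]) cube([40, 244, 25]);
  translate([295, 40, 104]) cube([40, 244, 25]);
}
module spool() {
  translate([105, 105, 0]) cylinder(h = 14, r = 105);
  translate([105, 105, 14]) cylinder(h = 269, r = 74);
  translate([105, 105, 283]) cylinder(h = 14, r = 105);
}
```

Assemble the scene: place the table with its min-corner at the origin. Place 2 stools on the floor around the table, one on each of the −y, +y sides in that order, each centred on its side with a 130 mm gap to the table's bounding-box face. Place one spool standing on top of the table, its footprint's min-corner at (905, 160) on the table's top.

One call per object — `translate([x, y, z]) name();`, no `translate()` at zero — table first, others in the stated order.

table();
translate([502, -454, 0]) stool();
translate([502, 828, 0]) stool();
translate([905, 160, 702]) spool();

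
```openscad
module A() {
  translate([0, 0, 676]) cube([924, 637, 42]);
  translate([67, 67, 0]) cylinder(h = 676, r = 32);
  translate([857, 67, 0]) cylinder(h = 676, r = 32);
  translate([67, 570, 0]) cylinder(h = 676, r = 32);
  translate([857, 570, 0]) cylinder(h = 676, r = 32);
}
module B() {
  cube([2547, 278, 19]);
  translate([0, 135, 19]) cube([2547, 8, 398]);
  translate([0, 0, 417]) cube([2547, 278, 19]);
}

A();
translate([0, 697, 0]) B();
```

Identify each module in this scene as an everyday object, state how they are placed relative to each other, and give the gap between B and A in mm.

The I-beam's nearest face is 60 mm from the table's +y face.

A is a table. B is an I-beam. The I-beam is on the floor beside the table on its +y side. The gap between the I-beam and the table is 60 mm.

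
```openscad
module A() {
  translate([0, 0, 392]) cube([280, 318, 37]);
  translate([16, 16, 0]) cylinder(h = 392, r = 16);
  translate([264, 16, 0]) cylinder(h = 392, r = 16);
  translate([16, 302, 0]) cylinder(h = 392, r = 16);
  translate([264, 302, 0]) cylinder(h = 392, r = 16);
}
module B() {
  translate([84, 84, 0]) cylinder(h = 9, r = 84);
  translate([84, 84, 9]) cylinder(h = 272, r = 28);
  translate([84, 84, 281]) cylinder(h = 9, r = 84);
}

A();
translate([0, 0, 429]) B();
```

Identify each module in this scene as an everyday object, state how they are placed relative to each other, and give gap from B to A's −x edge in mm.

A is a stool. B is a spool. The spool is on top of the stool. The gap from the spool to the stool's −x edge is 0 mm.

The spool's min-x is at 0; the stool's min-x is 0; gap = 0 mm.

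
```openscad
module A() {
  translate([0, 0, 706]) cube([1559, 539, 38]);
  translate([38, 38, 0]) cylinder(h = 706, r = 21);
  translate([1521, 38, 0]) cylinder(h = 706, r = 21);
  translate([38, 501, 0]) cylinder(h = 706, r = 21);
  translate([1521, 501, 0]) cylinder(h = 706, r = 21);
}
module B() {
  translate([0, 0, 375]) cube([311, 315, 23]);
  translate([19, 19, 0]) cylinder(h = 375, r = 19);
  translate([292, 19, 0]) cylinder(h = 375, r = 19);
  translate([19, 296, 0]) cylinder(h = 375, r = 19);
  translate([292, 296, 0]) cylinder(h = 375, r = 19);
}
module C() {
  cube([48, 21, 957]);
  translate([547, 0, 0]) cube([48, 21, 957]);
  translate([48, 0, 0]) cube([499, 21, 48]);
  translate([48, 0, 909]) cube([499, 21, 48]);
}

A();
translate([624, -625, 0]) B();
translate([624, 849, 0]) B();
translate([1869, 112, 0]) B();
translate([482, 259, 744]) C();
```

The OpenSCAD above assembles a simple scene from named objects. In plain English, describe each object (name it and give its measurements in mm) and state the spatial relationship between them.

A is a table with a 1559×539 mm rectangular top, 38 mm thick, top surface at z = 744 mm, supported by four round legs of 42 mm diameter, each leg's bounding box inset 17 mm from the nearest pair of top edges, running from the floor.

B is a simple wooden stool: a rectangular seat 311 mm (x) by 315 mm (y), 23 mm thick, top face at z = 398 mm, on four round legs, each 38 mm in diameter. The legs rest on z = 0, each leg's axis is inset half a diameter from the nearest pair of seat edges (so the leg's bounding box is flush with the corner).

C is a rectangular picture frame lying in the x–z plane (depth along y). The opening is 499 mm wide (x) by 861 mm tall (z), surrounded by a border 48 mm wide on all four sides. The frame is 21 mm deep and is made of two full-height vertical stiles with two horizontal rails fitted between them.

Three stools sit around the table at the −y, +y, +x sides. The picture frame is on top of the table, centred.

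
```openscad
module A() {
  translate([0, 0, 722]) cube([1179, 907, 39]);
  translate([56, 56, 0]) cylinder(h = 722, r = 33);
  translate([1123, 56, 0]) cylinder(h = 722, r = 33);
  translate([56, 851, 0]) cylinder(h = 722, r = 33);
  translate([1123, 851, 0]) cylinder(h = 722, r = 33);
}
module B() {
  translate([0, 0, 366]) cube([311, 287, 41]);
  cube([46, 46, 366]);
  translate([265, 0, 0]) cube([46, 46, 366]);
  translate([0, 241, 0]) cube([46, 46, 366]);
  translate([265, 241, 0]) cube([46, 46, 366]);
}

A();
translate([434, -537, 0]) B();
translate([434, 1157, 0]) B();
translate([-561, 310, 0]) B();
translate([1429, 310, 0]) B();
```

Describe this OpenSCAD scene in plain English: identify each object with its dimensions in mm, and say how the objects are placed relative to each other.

A is a table with a 1179×907 mm rectangular top, 39 mm thick, top surface at z = 761 mm, supported by four round legs of 66 mm diameter, each leg's bounding box inset 23 mm from the nearest pair of top edges, running from the floor.

B is a four-legged stool. The seat is 311×287 mm, 41 mm thick, top at z = 407 mm. It stands on four square legs, each 46×46 mm in cross-section, from z = 0 to the seat underside, each flush with a corner of the seat.

Four stools sit around the table at the −y, +y, −x, +x sides.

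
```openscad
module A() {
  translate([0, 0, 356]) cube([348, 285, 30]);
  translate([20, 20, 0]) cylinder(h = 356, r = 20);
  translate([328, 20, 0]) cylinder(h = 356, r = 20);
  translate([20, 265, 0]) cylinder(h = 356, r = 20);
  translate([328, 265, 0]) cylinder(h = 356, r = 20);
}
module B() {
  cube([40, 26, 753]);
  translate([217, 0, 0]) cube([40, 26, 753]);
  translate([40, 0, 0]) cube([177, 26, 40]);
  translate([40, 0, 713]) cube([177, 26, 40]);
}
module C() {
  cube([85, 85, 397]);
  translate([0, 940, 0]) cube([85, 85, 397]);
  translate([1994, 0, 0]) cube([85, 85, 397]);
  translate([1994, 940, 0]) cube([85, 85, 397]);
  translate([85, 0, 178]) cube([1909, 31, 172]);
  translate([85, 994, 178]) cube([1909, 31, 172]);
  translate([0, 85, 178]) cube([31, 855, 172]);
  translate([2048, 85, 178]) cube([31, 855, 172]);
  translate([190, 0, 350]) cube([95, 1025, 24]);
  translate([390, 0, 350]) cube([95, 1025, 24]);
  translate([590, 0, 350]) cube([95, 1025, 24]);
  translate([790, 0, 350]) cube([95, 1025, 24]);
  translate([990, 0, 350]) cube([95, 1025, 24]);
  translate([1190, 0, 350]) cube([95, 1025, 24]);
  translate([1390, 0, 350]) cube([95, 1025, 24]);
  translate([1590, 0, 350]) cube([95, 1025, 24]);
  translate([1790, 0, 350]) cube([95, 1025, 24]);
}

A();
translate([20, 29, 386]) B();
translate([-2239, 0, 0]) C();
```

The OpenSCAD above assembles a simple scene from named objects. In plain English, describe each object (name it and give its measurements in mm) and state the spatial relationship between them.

A is a four-legged stool. The seat is a 348×285×30 mm slab whose top surface is at z = 386 mm; four round legs, each 40 mm in diameter, run from the floor (z = 0) to the underside of the seat, each leg's axis is inset half a diameter from the nearest pair of seat edges (so the leg's bounding box is flush with the corner).

B is a picture frame with a 177×673 mm rectangular opening (x by z) and a uniform 40 mm border on every side. Frame depth is 26 mm along y. It is built from two vertical stiles running the full outside height and two horizontal rails spanning the gap between the stiles.

C is a bed frame 2079 mm long (x) by 1025 mm wide (y). Four 85×85 mm corner posts, 397 mm tall, at the corners of the footprint. Four rails of 31 mm thickness and 172 mm height run between adjacent posts with their undersides at z = 178 mm, their outer faces flush with the outside of the frame (the two x-running rails run between the posts' inner faces; the two y-running rails run between the posts' inner faces). 9 slats, each 95 mm wide (x) and 24 mm thick, lie across the top of the two x-running rails, running the full 1025 mm width of the frame in y; the slats are evenly spaced along x between the inner faces of the end posts with equal gaps (rounded down to the nearest mm) at the −x end and between each pair — any rounding remainder accumulates at the +x end.

The picture frame is on top of the stool. The bed frame is on the floor beside the stool on its −x side.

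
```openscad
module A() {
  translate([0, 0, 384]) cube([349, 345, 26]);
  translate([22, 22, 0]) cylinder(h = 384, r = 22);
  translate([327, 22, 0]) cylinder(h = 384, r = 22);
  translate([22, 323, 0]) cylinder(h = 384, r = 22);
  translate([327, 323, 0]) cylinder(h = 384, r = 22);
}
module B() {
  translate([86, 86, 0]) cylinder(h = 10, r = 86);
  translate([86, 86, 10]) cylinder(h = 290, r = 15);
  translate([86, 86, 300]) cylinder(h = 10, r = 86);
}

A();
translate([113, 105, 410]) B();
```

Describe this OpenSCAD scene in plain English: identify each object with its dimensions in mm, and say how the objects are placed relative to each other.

A is a simple wooden stool: a rectangular seat 349 mm (x) by 345 mm (y), 26 mm thick, top face at z = 410 mm, on four round legs, each 44 mm in diameter. The legs rest on z = 0, each leg's axis is inset half a diameter from the nearest pair of seat edges (so the leg's bounding box is flush with the corner).

B is a spool: two coaxial disc flanges of radius 86 mm and thickness 10 mm, joined by a core cylinder of radius 15 mm and height 290 mm. The lower flange rests on z = 0 and the three cylinders share a vertical axis.

The spool is on top of the stool.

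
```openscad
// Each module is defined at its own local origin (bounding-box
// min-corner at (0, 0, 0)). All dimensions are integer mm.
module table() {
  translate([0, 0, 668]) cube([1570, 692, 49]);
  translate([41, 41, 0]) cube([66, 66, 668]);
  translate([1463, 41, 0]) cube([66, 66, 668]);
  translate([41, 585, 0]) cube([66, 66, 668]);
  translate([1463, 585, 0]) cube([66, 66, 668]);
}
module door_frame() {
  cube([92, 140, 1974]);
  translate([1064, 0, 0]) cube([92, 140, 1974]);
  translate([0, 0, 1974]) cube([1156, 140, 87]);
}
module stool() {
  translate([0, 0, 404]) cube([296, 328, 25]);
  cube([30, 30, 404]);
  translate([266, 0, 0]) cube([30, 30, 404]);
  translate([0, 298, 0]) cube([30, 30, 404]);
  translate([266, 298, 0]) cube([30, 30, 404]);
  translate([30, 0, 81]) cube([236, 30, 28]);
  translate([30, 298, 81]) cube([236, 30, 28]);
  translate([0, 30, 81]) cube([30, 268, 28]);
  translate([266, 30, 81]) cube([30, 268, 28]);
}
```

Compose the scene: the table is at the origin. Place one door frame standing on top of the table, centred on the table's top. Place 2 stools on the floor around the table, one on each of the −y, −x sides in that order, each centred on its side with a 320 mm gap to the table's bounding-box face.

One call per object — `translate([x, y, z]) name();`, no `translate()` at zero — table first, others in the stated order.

table();
translate([207, 276, 717]) door_frame();
translate([637, -648, 0]) stool();
translate([-616, 182, 0]) stool();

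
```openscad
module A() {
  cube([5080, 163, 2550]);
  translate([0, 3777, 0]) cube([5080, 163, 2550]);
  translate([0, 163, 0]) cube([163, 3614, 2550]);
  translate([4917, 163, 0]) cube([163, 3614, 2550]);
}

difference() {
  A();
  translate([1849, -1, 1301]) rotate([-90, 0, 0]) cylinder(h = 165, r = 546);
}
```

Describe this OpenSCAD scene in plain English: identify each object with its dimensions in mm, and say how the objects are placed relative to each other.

A is the wall frame of a small rectangular building: four walls, each 2550 mm tall and 163 mm thick, enclosing a footprint 5080 mm (x) by 3940 mm (y) outside-to-outside, with no floor or roof. The front and back walls (the −y and +y sides) span the full width; the two side walls fit between them.

The house frame has a circular hole of radius 546 mm through its front wall, centred at (x = 1849, z = 1301).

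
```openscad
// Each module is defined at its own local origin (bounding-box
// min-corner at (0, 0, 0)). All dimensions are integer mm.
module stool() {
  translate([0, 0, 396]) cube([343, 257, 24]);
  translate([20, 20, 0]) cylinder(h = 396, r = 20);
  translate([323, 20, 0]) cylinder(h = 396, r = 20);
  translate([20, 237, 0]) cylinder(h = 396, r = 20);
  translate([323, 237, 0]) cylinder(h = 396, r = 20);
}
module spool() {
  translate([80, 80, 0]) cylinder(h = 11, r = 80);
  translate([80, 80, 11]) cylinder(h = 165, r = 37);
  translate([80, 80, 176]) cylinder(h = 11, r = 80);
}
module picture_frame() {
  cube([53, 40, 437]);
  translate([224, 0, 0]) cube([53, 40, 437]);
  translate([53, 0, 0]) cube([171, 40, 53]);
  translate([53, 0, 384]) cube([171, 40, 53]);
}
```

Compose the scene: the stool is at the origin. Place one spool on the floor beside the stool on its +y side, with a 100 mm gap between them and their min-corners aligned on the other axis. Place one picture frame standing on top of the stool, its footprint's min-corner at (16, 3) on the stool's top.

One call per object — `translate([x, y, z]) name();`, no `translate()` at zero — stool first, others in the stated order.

stool();
translate([0, 357, 0]) spool();
translate([16, 3, 420]) picture_frame();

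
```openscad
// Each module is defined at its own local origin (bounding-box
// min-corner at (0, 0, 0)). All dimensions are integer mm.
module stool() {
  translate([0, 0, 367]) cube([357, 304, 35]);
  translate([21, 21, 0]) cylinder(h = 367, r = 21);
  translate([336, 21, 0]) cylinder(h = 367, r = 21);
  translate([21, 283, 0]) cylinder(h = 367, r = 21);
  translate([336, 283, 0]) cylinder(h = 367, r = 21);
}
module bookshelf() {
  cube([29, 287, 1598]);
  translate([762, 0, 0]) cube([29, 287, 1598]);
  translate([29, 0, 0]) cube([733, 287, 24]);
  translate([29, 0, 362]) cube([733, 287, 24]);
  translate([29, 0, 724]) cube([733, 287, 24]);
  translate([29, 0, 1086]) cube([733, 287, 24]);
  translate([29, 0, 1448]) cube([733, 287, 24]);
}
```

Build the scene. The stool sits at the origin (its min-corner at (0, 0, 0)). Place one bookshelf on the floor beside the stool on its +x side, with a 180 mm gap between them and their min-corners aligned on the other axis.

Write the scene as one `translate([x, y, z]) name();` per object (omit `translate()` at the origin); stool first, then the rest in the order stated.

stool();
translate([537, 0, 0]) bookshelf();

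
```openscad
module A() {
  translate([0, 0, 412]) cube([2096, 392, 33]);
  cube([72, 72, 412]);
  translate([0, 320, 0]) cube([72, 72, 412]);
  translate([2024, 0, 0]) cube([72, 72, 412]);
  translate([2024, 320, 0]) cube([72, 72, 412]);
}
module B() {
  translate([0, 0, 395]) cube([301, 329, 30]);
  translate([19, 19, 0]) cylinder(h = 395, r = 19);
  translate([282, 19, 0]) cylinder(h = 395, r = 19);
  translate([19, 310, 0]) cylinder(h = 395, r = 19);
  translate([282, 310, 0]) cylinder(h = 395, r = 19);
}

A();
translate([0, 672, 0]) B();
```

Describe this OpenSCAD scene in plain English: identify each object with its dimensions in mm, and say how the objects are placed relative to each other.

A is a bench: a 2096×392 mm seat slab, 33 mm thick, top at z = 445 mm, on four 72×72 mm square legs flush with the seat corners and standing on z = 0.

B is a four-legged stool. The seat is 301×329 mm, 30 mm thick, top at z = 425 mm. It stands on four round legs, each 38 mm in diameter, from z = 0 to the seat underside, each leg's axis is inset half a diameter from the nearest pair of seat edges (so the leg's bounding box is flush with the corner).

The stool is on the floor beside the bench on its +y side.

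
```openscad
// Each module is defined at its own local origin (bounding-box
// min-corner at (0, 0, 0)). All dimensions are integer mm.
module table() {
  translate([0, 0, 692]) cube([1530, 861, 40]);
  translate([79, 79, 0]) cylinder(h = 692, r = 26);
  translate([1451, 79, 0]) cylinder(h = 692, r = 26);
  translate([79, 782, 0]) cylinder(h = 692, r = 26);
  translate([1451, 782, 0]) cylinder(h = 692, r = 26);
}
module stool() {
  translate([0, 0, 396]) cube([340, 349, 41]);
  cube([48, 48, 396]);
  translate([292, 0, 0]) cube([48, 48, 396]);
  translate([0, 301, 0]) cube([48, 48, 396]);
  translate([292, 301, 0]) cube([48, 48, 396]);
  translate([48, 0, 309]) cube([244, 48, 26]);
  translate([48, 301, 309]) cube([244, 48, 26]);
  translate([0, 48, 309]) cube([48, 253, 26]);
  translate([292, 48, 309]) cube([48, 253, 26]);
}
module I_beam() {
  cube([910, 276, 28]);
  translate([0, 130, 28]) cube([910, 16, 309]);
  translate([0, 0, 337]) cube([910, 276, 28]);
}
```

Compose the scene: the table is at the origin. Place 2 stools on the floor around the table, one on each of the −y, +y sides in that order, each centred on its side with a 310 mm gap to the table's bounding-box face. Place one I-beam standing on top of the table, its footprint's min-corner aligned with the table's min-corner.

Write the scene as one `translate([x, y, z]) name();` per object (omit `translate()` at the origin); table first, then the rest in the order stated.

table();
translate([595, -659, 0]) stool();
translate([595, 1171, 0]) stool();
translate([0, 0, 732]) I_beam();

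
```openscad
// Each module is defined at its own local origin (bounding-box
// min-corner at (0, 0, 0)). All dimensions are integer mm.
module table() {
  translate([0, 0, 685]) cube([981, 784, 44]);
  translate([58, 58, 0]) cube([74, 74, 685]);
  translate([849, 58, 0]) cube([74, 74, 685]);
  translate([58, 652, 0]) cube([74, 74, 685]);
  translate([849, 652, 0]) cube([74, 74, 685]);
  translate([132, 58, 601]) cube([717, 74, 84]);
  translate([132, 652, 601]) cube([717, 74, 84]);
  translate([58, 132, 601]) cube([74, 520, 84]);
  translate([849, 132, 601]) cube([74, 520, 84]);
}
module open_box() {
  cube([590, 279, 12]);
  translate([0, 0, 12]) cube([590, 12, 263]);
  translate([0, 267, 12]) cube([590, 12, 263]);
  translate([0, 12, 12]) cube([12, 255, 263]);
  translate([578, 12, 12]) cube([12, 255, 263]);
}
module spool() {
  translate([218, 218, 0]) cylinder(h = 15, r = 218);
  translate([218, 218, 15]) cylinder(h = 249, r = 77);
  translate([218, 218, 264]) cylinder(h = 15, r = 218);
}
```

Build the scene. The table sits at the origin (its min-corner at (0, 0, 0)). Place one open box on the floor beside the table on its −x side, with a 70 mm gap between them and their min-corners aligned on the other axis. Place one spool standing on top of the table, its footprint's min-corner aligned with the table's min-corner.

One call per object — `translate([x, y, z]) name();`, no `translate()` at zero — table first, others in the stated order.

table();
translate([-660, 0, 0]) open_box();
translate([0, 0, 729]) spool();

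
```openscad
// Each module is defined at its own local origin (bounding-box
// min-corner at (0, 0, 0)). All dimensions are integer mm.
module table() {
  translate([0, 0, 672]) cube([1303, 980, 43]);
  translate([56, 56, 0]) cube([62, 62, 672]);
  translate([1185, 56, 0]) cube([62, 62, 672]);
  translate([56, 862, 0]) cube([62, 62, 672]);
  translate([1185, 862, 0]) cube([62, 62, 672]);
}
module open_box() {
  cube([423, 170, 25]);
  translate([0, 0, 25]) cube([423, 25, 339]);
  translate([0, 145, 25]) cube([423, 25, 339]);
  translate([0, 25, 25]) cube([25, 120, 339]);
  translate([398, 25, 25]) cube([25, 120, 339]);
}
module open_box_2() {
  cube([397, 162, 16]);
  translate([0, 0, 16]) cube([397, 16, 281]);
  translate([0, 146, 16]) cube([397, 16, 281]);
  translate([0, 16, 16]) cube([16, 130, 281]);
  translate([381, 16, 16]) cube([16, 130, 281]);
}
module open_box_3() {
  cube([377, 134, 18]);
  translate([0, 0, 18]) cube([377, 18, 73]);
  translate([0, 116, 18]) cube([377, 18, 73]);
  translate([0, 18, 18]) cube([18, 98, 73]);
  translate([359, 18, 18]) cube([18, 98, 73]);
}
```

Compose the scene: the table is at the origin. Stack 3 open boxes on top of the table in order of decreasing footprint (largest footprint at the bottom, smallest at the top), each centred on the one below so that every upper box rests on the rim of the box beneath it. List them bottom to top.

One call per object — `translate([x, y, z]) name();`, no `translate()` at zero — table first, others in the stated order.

table();
translate([440, 405, 715]) open_box();
translate([453, 409, 1079]) open_box_2();
translate([463, 423, 1376]) open_box_3();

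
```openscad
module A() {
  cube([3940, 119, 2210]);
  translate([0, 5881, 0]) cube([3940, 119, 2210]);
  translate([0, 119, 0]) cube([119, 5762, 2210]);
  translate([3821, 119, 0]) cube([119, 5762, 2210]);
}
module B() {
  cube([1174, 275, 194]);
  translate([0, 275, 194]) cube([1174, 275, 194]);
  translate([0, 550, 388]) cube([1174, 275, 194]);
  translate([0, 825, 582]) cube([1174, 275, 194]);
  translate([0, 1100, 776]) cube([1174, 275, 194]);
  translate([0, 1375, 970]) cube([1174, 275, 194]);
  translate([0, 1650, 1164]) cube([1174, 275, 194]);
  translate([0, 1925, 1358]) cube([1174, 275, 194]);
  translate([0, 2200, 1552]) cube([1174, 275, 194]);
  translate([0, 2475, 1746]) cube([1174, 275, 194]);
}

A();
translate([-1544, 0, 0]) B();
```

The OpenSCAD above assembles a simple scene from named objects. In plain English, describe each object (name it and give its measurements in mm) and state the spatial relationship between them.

A is the wall frame of a small rectangular building: four walls, each 2210 mm tall and 119 mm thick, enclosing a footprint 3940 mm (x) by 6000 mm (y) outside-to-outside, with no floor or roof. The front and back walls (the −y and +y sides) span the full width; the two side walls fit between them.

B is a straight staircase of 10 solid steps. Each step is 1174 mm wide (x), 275 mm deep (y, the going) and 194 mm tall (the rise). The first step rests on the floor; each subsequent step sits one going further in +y and one rise higher in +z, directly behind and above the previous step with no overlap.

The staircase is on the floor beside the house frame on its −x side.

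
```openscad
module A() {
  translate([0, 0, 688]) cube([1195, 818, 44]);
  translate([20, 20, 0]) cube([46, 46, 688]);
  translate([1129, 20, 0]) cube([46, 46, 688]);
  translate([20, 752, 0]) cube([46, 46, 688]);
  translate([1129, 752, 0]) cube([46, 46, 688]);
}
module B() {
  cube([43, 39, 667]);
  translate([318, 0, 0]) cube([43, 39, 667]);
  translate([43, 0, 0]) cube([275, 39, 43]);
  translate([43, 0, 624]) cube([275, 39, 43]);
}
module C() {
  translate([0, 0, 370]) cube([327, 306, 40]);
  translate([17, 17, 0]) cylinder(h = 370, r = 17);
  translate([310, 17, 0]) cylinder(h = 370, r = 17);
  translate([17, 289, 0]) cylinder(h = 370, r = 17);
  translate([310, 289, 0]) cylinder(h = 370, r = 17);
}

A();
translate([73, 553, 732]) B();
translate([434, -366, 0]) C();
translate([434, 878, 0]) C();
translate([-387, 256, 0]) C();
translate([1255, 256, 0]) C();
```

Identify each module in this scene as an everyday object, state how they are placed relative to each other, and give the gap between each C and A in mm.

Each stool's nearest face is 60 mm from the table's bounding box.

A is a table. B is a picture frame. C is a stool. The picture frame is on top of the table. Four stools sit around the table at the −y, +y, −x, +x sides. The gap between each stool and the table is 60 mm.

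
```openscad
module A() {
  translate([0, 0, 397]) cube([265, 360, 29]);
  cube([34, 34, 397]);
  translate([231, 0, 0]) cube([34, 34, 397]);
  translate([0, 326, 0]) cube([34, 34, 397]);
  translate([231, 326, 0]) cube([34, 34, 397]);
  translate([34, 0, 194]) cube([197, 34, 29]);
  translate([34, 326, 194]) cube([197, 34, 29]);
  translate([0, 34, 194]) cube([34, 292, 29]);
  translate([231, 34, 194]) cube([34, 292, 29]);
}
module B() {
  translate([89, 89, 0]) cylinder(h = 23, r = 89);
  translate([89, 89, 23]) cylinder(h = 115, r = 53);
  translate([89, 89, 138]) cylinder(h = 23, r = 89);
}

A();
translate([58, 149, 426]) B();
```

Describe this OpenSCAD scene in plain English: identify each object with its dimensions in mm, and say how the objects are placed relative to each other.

A is a four-legged stool. The seat is 265×360 mm, 29 mm thick, top at z = 426 mm. It stands on four square legs, each 34×34 mm in cross-section, from z = 0 to the seat underside, each flush with a corner of the seat. Four stretchers, 34 mm wide and 29 mm tall, connect adjacent legs with their undersides at z = 194 mm, each running between the inner faces of the legs it joins and aligned with the legs' outer faces on the other axis.

B is a spool: two coaxial disc flanges of radius 89 mm and thickness 23 mm, joined by a core cylinder of radius 53 mm and height 115 mm. The lower flange rests on z = 0 and the three cylinders share a vertical axis.

The spool is on top of the stool.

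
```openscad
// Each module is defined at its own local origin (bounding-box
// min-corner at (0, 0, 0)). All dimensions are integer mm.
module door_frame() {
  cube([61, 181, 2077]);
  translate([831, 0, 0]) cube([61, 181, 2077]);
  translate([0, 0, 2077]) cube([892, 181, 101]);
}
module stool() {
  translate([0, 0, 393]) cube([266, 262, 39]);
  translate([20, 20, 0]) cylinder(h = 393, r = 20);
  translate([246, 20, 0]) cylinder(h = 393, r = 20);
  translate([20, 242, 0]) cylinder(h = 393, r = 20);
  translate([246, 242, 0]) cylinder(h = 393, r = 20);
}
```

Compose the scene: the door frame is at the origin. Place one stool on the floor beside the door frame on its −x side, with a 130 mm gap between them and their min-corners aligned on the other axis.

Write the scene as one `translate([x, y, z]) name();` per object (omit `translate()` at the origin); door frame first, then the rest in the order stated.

door_frame();
translate([-396, 0, 0]) stool();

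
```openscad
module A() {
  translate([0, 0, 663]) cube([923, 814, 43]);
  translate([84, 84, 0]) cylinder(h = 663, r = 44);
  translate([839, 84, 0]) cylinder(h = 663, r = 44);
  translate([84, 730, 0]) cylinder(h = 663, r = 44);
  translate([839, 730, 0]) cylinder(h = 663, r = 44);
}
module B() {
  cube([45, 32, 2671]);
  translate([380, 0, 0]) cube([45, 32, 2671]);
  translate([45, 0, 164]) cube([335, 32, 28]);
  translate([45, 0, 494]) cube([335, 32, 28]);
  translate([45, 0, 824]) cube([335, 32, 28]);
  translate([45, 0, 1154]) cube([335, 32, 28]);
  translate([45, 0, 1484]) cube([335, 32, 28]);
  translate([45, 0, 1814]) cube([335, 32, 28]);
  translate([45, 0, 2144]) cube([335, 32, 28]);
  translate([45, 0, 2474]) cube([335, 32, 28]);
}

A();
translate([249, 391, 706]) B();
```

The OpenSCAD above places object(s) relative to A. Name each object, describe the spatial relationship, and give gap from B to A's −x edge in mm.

The ladder's min-x is at 249; the table's min-x is 0; gap = 249 mm.

A is a table. B is a ladder. The ladder is on top of the table, centred. The gap from the ladder to the table's −x edge is 249 mm.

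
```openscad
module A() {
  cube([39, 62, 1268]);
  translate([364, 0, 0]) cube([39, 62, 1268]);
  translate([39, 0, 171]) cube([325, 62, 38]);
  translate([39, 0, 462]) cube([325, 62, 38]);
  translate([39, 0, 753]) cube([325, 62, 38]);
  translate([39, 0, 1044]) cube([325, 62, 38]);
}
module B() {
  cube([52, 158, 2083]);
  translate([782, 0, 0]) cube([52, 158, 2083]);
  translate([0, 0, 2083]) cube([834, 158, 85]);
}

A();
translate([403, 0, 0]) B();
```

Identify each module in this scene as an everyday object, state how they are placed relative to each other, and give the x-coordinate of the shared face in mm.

A is a ladder. B is a door frame. The door frame is against the ladder's +x side, with their −y faces flush. The x-coordinate of the shared face is 403 mm.

The ladder's +x face and the door frame's −x face are both at x = 403 mm.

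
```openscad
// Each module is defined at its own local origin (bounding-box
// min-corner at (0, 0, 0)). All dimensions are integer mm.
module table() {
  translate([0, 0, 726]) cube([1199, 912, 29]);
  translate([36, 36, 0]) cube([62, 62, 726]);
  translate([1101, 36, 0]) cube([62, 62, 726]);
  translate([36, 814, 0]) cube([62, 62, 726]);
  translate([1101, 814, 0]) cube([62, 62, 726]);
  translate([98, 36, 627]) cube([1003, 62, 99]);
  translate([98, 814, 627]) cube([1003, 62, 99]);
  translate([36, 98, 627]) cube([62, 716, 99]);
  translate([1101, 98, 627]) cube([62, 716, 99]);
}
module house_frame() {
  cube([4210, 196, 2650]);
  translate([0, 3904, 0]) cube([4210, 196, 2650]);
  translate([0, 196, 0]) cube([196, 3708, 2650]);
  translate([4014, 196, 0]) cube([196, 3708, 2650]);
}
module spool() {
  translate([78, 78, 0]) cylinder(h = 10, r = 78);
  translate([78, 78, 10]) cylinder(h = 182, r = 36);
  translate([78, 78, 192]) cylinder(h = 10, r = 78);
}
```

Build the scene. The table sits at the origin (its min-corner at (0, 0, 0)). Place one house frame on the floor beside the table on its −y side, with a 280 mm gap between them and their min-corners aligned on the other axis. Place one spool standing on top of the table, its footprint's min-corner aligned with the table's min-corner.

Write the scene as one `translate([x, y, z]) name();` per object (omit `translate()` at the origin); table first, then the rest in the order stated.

table();
translate([0, -4380, 0]) house_frame();
translate([0, 0, 755]) spool();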